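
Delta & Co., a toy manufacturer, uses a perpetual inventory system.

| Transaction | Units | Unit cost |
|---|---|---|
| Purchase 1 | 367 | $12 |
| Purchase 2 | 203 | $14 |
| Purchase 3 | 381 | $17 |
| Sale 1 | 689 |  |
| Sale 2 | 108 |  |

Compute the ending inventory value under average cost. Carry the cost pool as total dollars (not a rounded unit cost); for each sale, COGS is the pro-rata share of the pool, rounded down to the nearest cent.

Ending inventory = $2,222.24

After Purchase 1: 367 on hand, pool $4,404.00 (≈ $12.0000 each)
After Purchase 2: 570 on hand, pool $7,246.00 (≈ $12.7123 each)
After Purchase 3: 951 on hand, pool $13,723.00 (≈ $14.4301 each)
Sale 1, sell 689: 689/951 × $13,723.00 → $9,942.32
Sale 2, sell 108: 108/262 × $3,780.68 → $1,558.44
Total COGS = $9,942.32 + $1,558.44 = $11,500.76
Ending inventory (cost pool remaining) = $2,222.24
Check: goods available $13,723.00 = COGS $11,500.76 + ending $2,222.24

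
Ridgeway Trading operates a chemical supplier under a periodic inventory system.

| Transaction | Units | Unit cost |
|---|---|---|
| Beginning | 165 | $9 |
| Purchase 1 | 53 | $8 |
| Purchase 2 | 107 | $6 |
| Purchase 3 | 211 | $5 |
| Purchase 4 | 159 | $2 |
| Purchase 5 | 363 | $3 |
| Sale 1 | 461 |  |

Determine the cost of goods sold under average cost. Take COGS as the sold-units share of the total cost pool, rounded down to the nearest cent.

Sale 1, sell 461: 461/1058 × $5,013.00 → $2,184.30
Ending inventory (cost pool remaining) = $2,828.70
Check: goods available $5,013.00 = COGS $2,184.30 + ending $2,828.70

COGS = $2,184.30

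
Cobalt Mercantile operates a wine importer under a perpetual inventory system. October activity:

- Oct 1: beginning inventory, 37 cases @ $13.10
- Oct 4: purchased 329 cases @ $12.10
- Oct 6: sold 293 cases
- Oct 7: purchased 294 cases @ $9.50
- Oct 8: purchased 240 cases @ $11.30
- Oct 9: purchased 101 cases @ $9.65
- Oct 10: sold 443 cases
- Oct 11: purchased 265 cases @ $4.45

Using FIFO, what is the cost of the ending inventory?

Ending inventory = $4,007.10

Oct 6, 293 sold [FIFO — oldest first]: 37 @ $13.10 + 256 @ $12.10 = $3,582.30
Oct 10, 443 sold [FIFO — oldest first]: 73 @ $12.10 + 294 @ $9.50 + 76 @ $11.30 = $4,535.10
Total COGS = $3,582.30 + $4,535.10 = $8,117.40
Ending inventory: 164 @ $11.30 + 101 @ $9.65 + 265 @ $4.45 = $4,007.10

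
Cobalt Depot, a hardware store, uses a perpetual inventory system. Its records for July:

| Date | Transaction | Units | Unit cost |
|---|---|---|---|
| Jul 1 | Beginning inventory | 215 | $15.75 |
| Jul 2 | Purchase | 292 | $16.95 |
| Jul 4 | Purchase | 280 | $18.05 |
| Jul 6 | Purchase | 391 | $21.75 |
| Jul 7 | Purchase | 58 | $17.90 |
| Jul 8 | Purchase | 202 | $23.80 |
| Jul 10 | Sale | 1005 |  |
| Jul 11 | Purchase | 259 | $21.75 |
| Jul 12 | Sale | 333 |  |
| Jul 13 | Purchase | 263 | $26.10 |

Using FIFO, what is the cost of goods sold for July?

Jul 10, 1005 sold [FIFO — oldest first]: 215 @ $15.75 + 292 @ $16.95 + 280 @ $18.05 + 218 @ $21.75 = $18,131.15
Jul 12, 333 sold [FIFO — oldest first]: 173 @ $21.75 + 58 @ $17.90 + 102 @ $23.80 = $7,228.55
Total COGS = $18,131.15 + $7,228.55 = $25,359.70
Ending inventory: 100 @ $23.80 + 259 @ $21.75 + 263 @ $26.10 = $14,877.55
Check: goods available $40,237.25 = COGS $25,359.70 + ending $14,877.55

COGS = $25,359.70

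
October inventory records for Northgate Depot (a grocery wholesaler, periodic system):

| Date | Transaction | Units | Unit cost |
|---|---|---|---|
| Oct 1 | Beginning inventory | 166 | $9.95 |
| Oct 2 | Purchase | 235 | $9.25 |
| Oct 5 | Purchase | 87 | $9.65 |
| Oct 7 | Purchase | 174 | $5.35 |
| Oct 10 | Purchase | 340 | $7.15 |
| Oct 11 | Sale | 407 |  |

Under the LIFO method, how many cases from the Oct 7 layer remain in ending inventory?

Oct 11, 407 sold [LIFO — newest first]: 340 @ $7.15 + 67 @ $5.35 = $2,789.45
Ending inventory: 166 @ $9.95 + 235 @ $9.25 + 87 @ $9.65 + 107 @ $5.35 = $5,237.45

107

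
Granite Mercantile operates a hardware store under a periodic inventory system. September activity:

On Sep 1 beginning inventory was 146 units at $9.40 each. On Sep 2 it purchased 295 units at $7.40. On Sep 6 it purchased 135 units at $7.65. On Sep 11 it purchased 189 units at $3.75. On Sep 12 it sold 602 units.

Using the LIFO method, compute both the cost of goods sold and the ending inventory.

Sep 12, 602 sold [LIFO — newest first]: 189 @ $3.75 + 135 @ $7.65 + 278 @ $7.40 = $3,798.70
Ending inventory: 146 @ $9.40 + 17 @ $7.40 = $1,498.20
Check: goods available $5,296.90 = COGS $3,798.70 + ending $1,498.20

COGS = $3,798.70; ending inventory = $1,498.20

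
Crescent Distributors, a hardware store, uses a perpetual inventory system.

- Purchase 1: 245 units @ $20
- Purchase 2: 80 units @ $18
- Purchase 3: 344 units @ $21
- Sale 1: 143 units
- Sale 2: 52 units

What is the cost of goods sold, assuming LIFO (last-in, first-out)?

COGS = $4,095

Sale 1 (143) [LIFO — newest first]: 143 @ $21 = $3,003
Sale 2 (52) [LIFO — newest first]: 52 @ $21 = $1,092
Total COGS = $3,003 + $1,092 = $4,095
Ending inventory: 245 @ $20 + 80 @ $18 + 149 @ $21 = $9,469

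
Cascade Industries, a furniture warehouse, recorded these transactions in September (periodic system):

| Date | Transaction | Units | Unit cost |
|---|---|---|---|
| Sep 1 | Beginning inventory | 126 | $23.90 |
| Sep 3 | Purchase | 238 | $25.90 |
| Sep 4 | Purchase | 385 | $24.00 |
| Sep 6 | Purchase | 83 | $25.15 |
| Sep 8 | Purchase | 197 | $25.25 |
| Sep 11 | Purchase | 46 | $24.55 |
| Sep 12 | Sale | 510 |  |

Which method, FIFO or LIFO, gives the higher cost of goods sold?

FIFO

FIFO COGS: 126 @ $23.90 + 238 @ $25.90 + 146 @ $24.00 = $12,679.60
LIFO COGS: 46 @ $24.55 + 197 @ $25.25 + 83 @ $25.15 + 184 @ $24.00 = $12,607.00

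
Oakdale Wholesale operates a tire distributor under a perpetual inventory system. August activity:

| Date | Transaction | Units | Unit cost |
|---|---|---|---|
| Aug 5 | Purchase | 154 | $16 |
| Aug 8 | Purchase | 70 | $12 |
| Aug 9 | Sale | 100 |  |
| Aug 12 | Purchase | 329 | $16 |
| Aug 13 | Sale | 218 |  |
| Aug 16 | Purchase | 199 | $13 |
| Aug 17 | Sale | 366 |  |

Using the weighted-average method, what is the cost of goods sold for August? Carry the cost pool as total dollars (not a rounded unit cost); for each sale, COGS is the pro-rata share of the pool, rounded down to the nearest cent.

COGS = $10,173.13

After Aug 5: 154 on hand, pool $2,464.00 (≈ $16.0000 each)
After Aug 8: 224 on hand, pool $3,304.00 (≈ $14.7500 each)
Aug 9, sell 100: 100/224 × $3,304.00 → $1,475.00
After Aug 12: 453 on hand, pool $7,093.00 (≈ $15.6578 each)
Aug 13, sell 218: 218/453 × $7,093.00 → $3,413.40
After Aug 16: 434 on hand, pool $6,266.60 (≈ $14.4392 each)
Aug 17, sell 366: 366/434 × $6,266.60 → $5,284.73
Total COGS = $1,475.00 + $3,413.40 + $5,284.73 = $10,173.13
Ending inventory (cost pool remaining) = $981.87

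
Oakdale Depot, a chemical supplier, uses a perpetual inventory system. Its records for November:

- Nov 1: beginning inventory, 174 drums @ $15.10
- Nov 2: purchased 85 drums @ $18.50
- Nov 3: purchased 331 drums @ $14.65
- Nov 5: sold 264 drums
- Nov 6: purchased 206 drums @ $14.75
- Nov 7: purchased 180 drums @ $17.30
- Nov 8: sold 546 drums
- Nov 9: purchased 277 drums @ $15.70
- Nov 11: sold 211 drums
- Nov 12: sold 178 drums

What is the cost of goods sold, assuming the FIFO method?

COGS = $18,702.65

Nov 5, 264 sold [FIFO — oldest first]: 174 @ $15.10 + 85 @ $18.50 + 5 @ $14.65 = $4,273.15
Nov 8, 546 sold [FIFO — oldest first]: 326 @ $14.65 + 206 @ $14.75 + 14 @ $17.30 = $8,056.60
Nov 11, 211 sold [FIFO — oldest first]: 166 @ $17.30 + 45 @ $15.70 = $3,578.30
Nov 12, 178 sold [FIFO — oldest first]: 178 @ $15.70 = $2,794.60
Total COGS = $4,273.15 + $8,056.60 + $3,578.30 + $2,794.60 = $18,702.65
Ending inventory: 54 @ $15.70 = $847.80
Check: goods available $19,550.45 = COGS $18,702.65 + ending $847.80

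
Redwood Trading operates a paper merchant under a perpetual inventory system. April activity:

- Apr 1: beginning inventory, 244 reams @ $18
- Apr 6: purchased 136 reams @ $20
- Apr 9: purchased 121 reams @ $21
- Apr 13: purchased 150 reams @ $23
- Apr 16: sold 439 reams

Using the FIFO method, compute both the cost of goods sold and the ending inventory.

COGS = $8,351; ending inventory = $4,752

Apr 16, 439 sold [FIFO — oldest first]: 244 @ $18 + 136 @ $20 + 59 @ $21 = $8,351
Ending inventory: 62 @ $21 + 150 @ $23 = $4,752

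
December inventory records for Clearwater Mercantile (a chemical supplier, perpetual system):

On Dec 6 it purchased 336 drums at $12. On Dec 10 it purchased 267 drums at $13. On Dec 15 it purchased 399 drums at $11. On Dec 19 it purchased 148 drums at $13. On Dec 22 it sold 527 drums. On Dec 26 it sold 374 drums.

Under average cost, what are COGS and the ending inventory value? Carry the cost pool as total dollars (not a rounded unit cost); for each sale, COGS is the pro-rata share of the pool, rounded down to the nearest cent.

COGS = $10,824.53; ending inventory = $2,991.47

After Dec 6: 336 on hand, pool $4,032.00 (≈ $12.0000 each)
After Dec 10: 603 on hand, pool $7,503.00 (≈ $12.4428 each)
After Dec 15: 1002 on hand, pool $11,892.00 (≈ $11.8683 each)
After Dec 19: 1150 on hand, pool $13,816.00 (≈ $12.0139 each)
Dec 22, sell 527: 527/1150 × $13,816.00 → $6,331.33
Dec 26, sell 374: 374/623 × $7,484.67 → $4,493.20
Total COGS = $6,331.33 + $4,493.20 = $10,824.53
Ending inventory (cost pool remaining) = $2,991.47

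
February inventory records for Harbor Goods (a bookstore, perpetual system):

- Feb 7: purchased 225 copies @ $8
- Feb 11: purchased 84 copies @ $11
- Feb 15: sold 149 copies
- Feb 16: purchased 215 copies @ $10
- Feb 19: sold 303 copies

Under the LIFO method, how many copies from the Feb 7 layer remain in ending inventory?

Feb 15, 149 sold [LIFO — newest first]: 84 @ $11 + 65 @ $8 = $1,444
Feb 19, 303 sold [LIFO — newest first]: 215 @ $10 + 88 @ $8 = $2,854
Total COGS = $1,444 + $2,854 = $4,298
Ending inventory: 72 @ $8 = $576

72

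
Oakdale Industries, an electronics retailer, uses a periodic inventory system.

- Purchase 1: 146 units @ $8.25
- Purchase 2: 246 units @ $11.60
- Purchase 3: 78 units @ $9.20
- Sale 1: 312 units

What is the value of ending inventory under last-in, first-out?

Ending inventory = $1,343.70

Sale 1 (312) [LIFO — newest first]: 78 @ $9.20 + 234 @ $11.60 = $3,432.00
Ending inventory: 146 @ $8.25 + 12 @ $11.60 = $1,343.70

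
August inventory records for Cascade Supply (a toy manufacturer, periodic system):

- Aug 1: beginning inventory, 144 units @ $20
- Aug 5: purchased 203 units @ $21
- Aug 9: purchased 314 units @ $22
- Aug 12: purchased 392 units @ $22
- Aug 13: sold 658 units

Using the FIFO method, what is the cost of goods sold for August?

Aug 13, 658 sold [FIFO — oldest first]: 144 @ $20 + 203 @ $21 + 311 @ $22 = $13,985
Ending inventory: 3 @ $22 + 392 @ $22 = $8,690

COGS = $13,985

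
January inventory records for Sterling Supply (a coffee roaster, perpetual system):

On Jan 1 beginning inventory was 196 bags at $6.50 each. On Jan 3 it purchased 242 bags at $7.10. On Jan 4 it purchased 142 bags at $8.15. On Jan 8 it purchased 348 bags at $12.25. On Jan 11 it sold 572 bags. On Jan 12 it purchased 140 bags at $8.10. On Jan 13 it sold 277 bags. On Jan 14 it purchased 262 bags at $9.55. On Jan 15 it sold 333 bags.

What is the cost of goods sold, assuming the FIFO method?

COGS = $10,635.20

Jan 11, 572 sold [FIFO — oldest first]: 196 @ $6.50 + 242 @ $7.10 + 134 @ $8.15 = $4,084.30
Jan 13, 277 sold [FIFO — oldest first]: 8 @ $8.15 + 269 @ $12.25 = $3,360.45
Jan 15, 333 sold [FIFO — oldest first]: 79 @ $12.25 + 140 @ $8.10 + 114 @ $9.55 = $3,190.45
Total COGS = $4,084.30 + $3,360.45 + $3,190.45 = $10,635.20
Ending inventory: 148 @ $9.55 = $1,413.40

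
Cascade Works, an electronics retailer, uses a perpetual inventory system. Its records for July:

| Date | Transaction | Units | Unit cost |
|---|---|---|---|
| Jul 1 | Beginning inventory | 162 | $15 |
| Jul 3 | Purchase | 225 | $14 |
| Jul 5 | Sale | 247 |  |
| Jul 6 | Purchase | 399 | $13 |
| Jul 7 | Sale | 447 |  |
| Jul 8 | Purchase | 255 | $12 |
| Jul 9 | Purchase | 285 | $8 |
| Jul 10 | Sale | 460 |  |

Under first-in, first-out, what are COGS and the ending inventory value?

Jul 5, 247 sold [FIFO — oldest first]: 162 @ $15 + 85 @ $14 = $3,620
Jul 7, 447 sold [FIFO — oldest first]: 140 @ $14 + 307 @ $13 = $5,951
Jul 10, 460 sold [FIFO — oldest first]: 92 @ $13 + 255 @ $12 + 113 @ $8 = $5,160
Total COGS = $3,620 + $5,951 + $5,160 = $14,731
Ending inventory: 172 @ $8 = $1,376

COGS = $14,731; ending inventory = $1,376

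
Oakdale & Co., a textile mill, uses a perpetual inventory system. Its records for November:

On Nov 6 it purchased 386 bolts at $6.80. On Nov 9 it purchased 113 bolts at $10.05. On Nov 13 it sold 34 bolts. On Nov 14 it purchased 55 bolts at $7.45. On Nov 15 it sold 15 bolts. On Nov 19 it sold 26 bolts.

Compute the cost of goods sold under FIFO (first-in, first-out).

Nov 13, 34 sold [FIFO — oldest first]: 34 @ $6.80 = $231.20
Nov 15, 15 sold [FIFO — oldest first]: 15 @ $6.80 = $102.00
Nov 19, 26 sold [FIFO — oldest first]: 26 @ $6.80 = $176.80
Total COGS = $231.20 + $102.00 + $176.80 = $510.00
Ending inventory: 311 @ $6.80 + 113 @ $10.05 + 55 @ $7.45 = $3,660.20
Check: goods available $4,170.20 = COGS $510.00 + ending $3,660.20

COGS = $510.00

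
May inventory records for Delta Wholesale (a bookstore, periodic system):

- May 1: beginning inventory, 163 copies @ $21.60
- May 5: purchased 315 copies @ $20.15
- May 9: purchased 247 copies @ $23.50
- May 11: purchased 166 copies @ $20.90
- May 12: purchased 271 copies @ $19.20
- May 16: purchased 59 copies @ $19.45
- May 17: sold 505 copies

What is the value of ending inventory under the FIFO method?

Ending inventory = $14,990.15

May 17, 505 sold [FIFO — oldest first]: 163 @ $21.60 + 315 @ $20.15 + 27 @ $23.50 = $10,502.55
Ending inventory: 220 @ $23.50 + 166 @ $20.90 + 271 @ $19.20 + 59 @ $19.45 = $14,990.15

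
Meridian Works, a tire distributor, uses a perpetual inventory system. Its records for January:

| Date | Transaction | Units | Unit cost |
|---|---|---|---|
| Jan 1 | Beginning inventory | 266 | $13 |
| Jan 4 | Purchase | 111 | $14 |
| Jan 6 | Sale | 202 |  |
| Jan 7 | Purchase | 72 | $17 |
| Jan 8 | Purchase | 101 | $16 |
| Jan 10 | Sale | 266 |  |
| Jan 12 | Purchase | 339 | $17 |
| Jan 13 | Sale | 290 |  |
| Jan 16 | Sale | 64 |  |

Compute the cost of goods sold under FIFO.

Jan 6, 202 sold [FIFO — oldest first]: 202 @ $13 = $2,626
Jan 10, 266 sold [FIFO — oldest first]: 64 @ $13 + 111 @ $14 + 72 @ $17 + 19 @ $16 = $3,914
Jan 13, 290 sold [FIFO — oldest first]: 82 @ $16 + 208 @ $17 = $4,848
Jan 16, 64 sold [FIFO — oldest first]: 64 @ $17 = $1,088
Total COGS = $2,626 + $3,914 + $4,848 + $1,088 = $12,476
Ending inventory: 67 @ $17 = $1,139
Check: goods available $13,615 = COGS $12,476 + ending $1,139

COGS = $12,476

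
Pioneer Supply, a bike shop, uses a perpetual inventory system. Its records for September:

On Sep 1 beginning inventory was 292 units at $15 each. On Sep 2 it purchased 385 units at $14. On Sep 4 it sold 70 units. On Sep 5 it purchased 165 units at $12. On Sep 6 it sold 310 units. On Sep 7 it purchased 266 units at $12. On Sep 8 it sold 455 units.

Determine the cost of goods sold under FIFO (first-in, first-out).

Sep 4, 70 sold [FIFO — oldest first]: 70 @ $15 = $1,050
Sep 6, 310 sold [FIFO — oldest first]: 222 @ $15 + 88 @ $14 = $4,562
Sep 8, 455 sold [FIFO — oldest first]: 297 @ $14 + 158 @ $12 = $6,054
Total COGS = $1,050 + $4,562 + $6,054 = $11,666
Ending inventory: 7 @ $12 + 266 @ $12 = $3,276
Check: goods available $14,942 = COGS $11,666 + ending $3,276

COGS = $11,666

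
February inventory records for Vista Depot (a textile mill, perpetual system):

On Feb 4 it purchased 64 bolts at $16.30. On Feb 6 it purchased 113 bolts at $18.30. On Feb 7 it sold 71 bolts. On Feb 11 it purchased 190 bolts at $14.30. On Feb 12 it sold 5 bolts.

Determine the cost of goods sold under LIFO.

Feb 7, 71 sold [LIFO — newest first]: 71 @ $18.30 = $1,299.30
Feb 12, 5 sold [LIFO — newest first]: 5 @ $14.30 = $71.50
Total COGS = $1,299.30 + $71.50 = $1,370.80
Ending inventory: 64 @ $16.30 + 42 @ $18.30 + 185 @ $14.30 = $4,457.30
Check: goods available $5,828.10 = COGS $1,370.80 + ending $4,457.30

COGS = $1,370.80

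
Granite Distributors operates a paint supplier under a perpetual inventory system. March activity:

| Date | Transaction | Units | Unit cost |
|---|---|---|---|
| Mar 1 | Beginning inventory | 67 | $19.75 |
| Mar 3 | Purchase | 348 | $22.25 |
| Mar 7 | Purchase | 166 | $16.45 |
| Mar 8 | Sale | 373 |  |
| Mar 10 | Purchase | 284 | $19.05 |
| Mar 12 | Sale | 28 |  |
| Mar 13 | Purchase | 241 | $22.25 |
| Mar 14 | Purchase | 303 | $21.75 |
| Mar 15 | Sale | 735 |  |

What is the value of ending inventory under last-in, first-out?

Mar 8, 373 sold [LIFO — newest first]: 166 @ $16.45 + 207 @ $22.25 = $7,336.45
Mar 12, 28 sold [LIFO — newest first]: 28 @ $19.05 = $533.40
Mar 15, 735 sold [LIFO — newest first]: 303 @ $21.75 + 241 @ $22.25 + 191 @ $19.05 = $15,591.05
Total COGS = $7,336.45 + $533.40 + $15,591.05 = $23,460.90
Ending inventory: 67 @ $19.75 + 141 @ $22.25 + 65 @ $19.05 = $5,698.75

Ending inventory = $5,698.75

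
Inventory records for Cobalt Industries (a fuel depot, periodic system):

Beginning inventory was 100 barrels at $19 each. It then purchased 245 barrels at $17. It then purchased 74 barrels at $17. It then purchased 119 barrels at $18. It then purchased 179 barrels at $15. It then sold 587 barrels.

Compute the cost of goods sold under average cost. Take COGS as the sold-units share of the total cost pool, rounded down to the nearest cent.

COGS = $9,947.07

Sale 1, sell 587: 587/717 × $12,150.00 → $9,947.07
Ending inventory (cost pool remaining) = $2,202.93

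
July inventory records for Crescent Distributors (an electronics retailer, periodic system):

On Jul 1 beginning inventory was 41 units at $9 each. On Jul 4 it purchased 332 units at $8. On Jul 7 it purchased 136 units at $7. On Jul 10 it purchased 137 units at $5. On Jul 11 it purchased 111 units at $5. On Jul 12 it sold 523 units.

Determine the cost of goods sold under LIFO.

COGS = $3,304

Jul 12, 523 sold [LIFO — newest first]: 111 @ $5 + 137 @ $5 + 136 @ $7 + 139 @ $8 = $3,304
Ending inventory: 41 @ $9 + 193 @ $8 = $1,913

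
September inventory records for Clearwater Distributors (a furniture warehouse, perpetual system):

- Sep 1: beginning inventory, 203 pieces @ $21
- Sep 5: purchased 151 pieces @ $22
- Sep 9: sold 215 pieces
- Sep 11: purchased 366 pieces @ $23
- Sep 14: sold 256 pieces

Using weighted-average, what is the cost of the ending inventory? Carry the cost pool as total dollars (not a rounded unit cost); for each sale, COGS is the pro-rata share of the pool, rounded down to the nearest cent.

Ending inventory = $5,619.17

After Sep 1: 203 on hand, pool $4,263.00 (≈ $21.0000 each)
After Sep 5: 354 on hand, pool $7,585.00 (≈ $21.4266 each)
Sep 9, sell 215: 215/354 × $7,585.00 → $4,606.70
After Sep 11: 505 on hand, pool $11,396.30 (≈ $22.5669 each)
Sep 14, sell 256: 256/505 × $11,396.30 → $5,777.13
Total COGS = $4,606.70 + $5,777.13 = $10,383.83
Ending inventory (cost pool remaining) = $5,619.17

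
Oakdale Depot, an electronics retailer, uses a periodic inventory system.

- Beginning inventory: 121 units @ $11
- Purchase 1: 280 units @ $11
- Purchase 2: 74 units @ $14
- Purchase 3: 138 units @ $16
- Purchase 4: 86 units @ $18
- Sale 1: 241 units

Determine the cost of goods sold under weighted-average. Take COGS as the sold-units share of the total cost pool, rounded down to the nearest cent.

COGS = $3,172.99

Sale 1, sell 241: 241/699 × $9,203.00 → $3,172.99
Ending inventory (cost pool remaining) = $6,030.01
Check: goods available $9,203.00 = COGS $3,172.99 + ending $6,030.01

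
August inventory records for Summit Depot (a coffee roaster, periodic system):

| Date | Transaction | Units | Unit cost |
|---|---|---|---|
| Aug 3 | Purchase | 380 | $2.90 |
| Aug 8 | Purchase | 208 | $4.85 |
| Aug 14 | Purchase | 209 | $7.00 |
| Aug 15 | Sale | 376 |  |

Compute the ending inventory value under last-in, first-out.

Ending inventory = $1,300.85

Aug 15, 376 sold [LIFO — newest first]: 209 @ $7.00 + 167 @ $4.85 = $2,272.95
Ending inventory: 380 @ $2.90 + 41 @ $4.85 = $1,300.85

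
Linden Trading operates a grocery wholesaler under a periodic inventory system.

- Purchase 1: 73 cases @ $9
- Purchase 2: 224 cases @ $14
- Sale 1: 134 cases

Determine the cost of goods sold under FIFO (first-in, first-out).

Sale 1 (134) [FIFO — oldest first]: 73 @ $9 + 61 @ $14 = $1,511
Ending inventory: 163 @ $14 = $2,282

COGS = $1,511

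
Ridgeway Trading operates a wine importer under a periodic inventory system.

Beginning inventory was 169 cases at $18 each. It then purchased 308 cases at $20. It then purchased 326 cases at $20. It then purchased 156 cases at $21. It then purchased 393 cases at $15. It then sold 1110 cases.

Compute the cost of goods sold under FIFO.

Sale 1 (1110) [FIFO — oldest first]: 169 @ $18 + 308 @ $20 + 326 @ $20 + 156 @ $21 + 151 @ $15 = $21,263
Ending inventory: 242 @ $15 = $3,630
Check: goods available $24,893 = COGS $21,263 + ending $3,630

COGS = $21,263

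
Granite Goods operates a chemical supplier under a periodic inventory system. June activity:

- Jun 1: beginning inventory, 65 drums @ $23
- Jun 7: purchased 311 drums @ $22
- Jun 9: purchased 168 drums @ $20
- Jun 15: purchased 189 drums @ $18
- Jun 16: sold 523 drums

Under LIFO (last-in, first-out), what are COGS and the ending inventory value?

Jun 16, 523 sold [LIFO — newest first]: 189 @ $18 + 168 @ $20 + 166 @ $22 = $10,414
Ending inventory: 65 @ $23 + 145 @ $22 = $4,685

COGS = $10,414; ending inventory = $4,685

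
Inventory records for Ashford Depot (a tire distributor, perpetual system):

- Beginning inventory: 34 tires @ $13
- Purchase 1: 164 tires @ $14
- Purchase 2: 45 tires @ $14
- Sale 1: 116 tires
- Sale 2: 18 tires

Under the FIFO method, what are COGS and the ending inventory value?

Sale 1 (116) [FIFO — oldest first]: 34 @ $13 + 82 @ $14 = $1,590
Sale 2 (18) [FIFO — oldest first]: 18 @ $14 = $252
Total COGS = $1,590 + $252 = $1,842
Ending inventory: 64 @ $14 + 45 @ $14 = $1,526
Check: goods available $3,368 = COGS $1,842 + ending $1,526

COGS = $1,842; ending inventory = $1,526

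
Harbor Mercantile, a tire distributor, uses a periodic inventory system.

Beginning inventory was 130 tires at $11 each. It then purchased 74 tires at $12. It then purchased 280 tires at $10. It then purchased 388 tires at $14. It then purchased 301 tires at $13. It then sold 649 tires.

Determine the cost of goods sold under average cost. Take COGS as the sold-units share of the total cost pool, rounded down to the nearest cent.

Sale 1, sell 649: 649/1173 × $14,463.00 → $8,002.12
Ending inventory (cost pool remaining) = $6,460.88

COGS = $8,002.12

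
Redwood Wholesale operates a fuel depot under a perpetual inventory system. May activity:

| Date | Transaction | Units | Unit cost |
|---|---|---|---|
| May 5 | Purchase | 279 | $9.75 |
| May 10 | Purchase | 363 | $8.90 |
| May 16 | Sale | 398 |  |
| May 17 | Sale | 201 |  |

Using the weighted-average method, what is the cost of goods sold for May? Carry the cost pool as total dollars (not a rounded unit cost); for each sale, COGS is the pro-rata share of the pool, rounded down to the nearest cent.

COGS = $5,552.36

After May 5: 279 on hand, pool $2,720.25 (≈ $9.7500 each)
After May 10: 642 on hand, pool $5,950.95 (≈ $9.2694 each)
May 16, sell 398: 398/642 × $5,950.95 → $3,689.21
May 17, sell 201: 201/244 × $2,261.74 → $1,863.15
Total COGS = $3,689.21 + $1,863.15 = $5,552.36
Ending inventory (cost pool remaining) = $398.59
Check: goods available $5,950.95 = COGS $5,552.36 + ending $398.59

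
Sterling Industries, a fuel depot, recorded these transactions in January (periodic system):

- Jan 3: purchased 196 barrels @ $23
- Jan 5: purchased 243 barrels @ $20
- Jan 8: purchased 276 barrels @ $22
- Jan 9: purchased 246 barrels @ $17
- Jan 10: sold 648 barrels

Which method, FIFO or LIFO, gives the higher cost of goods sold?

FIFO

FIFO COGS: 196 @ $23 + 243 @ $20 + 209 @ $22 = $13,966
LIFO COGS: 246 @ $17 + 276 @ $22 + 126 @ $20 = $12,774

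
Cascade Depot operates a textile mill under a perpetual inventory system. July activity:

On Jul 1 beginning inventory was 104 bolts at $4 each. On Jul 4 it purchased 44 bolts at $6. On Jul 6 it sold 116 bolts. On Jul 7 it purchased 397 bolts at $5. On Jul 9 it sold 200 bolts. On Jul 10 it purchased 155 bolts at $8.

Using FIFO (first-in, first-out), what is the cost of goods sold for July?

Jul 6, 116 sold [FIFO — oldest first]: 104 @ $4 + 12 @ $6 = $488
Jul 9, 200 sold [FIFO — oldest first]: 32 @ $6 + 168 @ $5 = $1,032
Total COGS = $488 + $1,032 = $1,520
Ending inventory: 229 @ $5 + 155 @ $8 = $2,385

COGS = $1,520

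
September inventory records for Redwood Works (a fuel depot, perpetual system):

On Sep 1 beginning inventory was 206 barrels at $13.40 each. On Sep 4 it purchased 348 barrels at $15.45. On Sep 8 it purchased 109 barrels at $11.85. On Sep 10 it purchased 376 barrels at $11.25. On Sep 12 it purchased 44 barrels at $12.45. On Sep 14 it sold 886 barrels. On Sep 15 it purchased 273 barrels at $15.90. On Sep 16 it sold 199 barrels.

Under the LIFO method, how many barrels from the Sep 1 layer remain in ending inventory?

Sep 14, 886 sold [LIFO — newest first]: 44 @ $12.45 + 376 @ $11.25 + 109 @ $11.85 + 348 @ $15.45 + 9 @ $13.40 = $11,566.65
Sep 16, 199 sold [LIFO — newest first]: 199 @ $15.90 = $3,164.10
Total COGS = $11,566.65 + $3,164.10 = $14,730.75
Ending inventory: 197 @ $13.40 + 74 @ $15.90 = $3,816.40
Check: goods available $18,547.15 = COGS $14,730.75 + ending $3,816.40

197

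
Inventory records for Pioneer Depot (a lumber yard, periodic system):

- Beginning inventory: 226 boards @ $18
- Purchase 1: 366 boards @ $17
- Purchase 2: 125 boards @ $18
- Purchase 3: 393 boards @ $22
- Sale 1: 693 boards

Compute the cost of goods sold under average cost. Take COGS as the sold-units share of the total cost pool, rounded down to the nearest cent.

COGS = $13,226.93

Sale 1, sell 693: 693/1110 × $21,186.00 → $13,226.93
Ending inventory (cost pool remaining) = $7,959.07
Check: goods available $21,186.00 = COGS $13,226.93 + ending $7,959.07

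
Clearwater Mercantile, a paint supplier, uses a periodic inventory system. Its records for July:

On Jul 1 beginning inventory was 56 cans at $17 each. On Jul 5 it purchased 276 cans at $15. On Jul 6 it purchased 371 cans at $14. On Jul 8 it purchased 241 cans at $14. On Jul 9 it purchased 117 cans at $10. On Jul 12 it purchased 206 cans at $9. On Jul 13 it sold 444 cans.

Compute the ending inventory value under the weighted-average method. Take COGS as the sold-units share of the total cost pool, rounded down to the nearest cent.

Jul 13, sell 444: 444/1267 × $16,684.00 → $5,846.64
Ending inventory (cost pool remaining) = $10,837.36
Check: goods available $16,684.00 = COGS $5,846.64 + ending $10,837.36

Ending inventory = $10,837.36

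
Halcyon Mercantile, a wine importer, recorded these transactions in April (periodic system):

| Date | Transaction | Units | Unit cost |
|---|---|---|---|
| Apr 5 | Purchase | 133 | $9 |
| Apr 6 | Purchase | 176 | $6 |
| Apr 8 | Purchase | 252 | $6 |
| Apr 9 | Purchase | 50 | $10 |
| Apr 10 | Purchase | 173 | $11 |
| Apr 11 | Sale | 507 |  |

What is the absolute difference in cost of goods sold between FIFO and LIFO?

FIFO COGS: 133 @ $9 + 176 @ $6 + 198 @ $6 = $3,441
LIFO COGS: 173 @ $11 + 50 @ $10 + 252 @ $6 + 32 @ $6 = $4,107
Difference = |$3,441 − $4,107| = $666

$666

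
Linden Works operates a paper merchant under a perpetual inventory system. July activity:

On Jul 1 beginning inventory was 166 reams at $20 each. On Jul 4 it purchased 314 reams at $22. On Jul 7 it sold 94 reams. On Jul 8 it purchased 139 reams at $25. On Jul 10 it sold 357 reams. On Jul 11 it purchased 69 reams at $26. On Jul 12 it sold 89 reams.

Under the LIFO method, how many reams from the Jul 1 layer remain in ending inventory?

148

Jul 7, 94 sold [LIFO — newest first]: 94 @ $22 = $2,068
Jul 10, 357 sold [LIFO — newest first]: 139 @ $25 + 218 @ $22 = $8,271
Jul 12, 89 sold [LIFO — newest first]: 69 @ $26 + 2 @ $22 + 18 @ $20 = $2,198
Total COGS = $2,068 + $8,271 + $2,198 = $12,537
Ending inventory: 148 @ $20 = $2,960
Check: goods available $15,497 = COGS $12,537 + ending $2,960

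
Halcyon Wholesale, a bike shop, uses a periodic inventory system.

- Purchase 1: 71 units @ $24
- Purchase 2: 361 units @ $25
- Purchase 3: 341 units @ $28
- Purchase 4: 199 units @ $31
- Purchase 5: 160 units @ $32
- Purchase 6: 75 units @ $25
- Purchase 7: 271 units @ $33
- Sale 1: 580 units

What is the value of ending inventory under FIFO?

Ending inventory = $27,511

Sale 1 (580) [FIFO — oldest first]: 71 @ $24 + 361 @ $25 + 148 @ $28 = $14,873
Ending inventory: 193 @ $28 + 199 @ $31 + 160 @ $32 + 75 @ $25 + 271 @ $33 = $27,511
Check: goods available $42,384 = COGS $14,873 + ending $27,511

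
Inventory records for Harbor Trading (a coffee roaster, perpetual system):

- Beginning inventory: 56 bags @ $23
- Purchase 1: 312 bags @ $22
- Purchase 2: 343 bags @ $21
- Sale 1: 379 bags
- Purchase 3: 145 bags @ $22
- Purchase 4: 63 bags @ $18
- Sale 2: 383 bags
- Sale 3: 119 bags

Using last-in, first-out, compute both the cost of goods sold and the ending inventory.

COGS = $18,805; ending inventory = $874

Sale 1 (379) [LIFO — newest first]: 343 @ $21 + 36 @ $22 = $7,995
Sale 2 (383) [LIFO — newest first]: 63 @ $18 + 145 @ $22 + 175 @ $22 = $8,174
Sale 3 (119) [LIFO — newest first]: 101 @ $22 + 18 @ $23 = $2,636
Total COGS = $7,995 + $8,174 + $2,636 = $18,805
Ending inventory: 38 @ $23 = $874
Check: goods available $19,679 = COGS $18,805 + ending $874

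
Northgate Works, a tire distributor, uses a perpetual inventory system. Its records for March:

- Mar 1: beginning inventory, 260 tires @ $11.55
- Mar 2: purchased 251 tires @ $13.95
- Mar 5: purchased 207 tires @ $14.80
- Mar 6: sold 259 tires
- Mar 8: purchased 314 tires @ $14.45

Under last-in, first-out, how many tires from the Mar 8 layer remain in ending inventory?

Mar 6, 259 sold [LIFO — newest first]: 207 @ $14.80 + 52 @ $13.95 = $3,789.00
Ending inventory: 260 @ $11.55 + 199 @ $13.95 + 314 @ $14.45 = $10,316.35
Check: goods available $14,105.35 = COGS $3,789.00 + ending $10,316.35

314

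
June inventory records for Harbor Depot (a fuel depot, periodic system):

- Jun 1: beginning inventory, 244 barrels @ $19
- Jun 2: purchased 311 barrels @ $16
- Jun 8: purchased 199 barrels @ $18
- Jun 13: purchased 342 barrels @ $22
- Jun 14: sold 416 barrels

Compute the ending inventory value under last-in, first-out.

Jun 14, 416 sold [LIFO — newest first]: 342 @ $22 + 74 @ $18 = $8,856
Ending inventory: 244 @ $19 + 311 @ $16 + 125 @ $18 = $11,862
Check: goods available $20,718 = COGS $8,856 + ending $11,862

Ending inventory = $11,862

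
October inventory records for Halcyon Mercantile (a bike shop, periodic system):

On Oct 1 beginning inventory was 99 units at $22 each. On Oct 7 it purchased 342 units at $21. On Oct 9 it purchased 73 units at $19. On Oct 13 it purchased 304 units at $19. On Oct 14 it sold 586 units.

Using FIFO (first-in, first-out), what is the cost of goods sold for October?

Oct 14, 586 sold [FIFO — oldest first]: 99 @ $22 + 342 @ $21 + 73 @ $19 + 72 @ $19 = $12,115
Ending inventory: 232 @ $19 = $4,408

COGS = $12,115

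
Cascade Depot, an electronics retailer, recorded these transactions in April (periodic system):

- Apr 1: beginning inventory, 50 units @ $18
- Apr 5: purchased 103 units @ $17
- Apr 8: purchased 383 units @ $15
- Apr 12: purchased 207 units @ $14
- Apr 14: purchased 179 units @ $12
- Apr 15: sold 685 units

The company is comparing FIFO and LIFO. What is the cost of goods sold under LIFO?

FIFO COGS: 50 @ $18 + 103 @ $17 + 383 @ $15 + 149 @ $14 = $10,482
LIFO COGS: 179 @ $12 + 207 @ $14 + 299 @ $15 = $9,531

COGS = $9,531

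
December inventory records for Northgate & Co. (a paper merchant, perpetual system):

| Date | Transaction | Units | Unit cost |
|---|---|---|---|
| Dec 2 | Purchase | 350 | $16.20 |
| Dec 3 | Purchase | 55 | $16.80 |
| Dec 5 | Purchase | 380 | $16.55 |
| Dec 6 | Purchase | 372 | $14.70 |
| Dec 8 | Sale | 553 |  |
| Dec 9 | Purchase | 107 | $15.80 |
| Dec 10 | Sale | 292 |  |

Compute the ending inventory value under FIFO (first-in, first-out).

Dec 8, 553 sold [FIFO — oldest first]: 350 @ $16.20 + 55 @ $16.80 + 148 @ $16.55 = $9,043.40
Dec 10, 292 sold [FIFO — oldest first]: 232 @ $16.55 + 60 @ $14.70 = $4,721.60
Total COGS = $9,043.40 + $4,721.60 = $13,765.00
Ending inventory: 312 @ $14.70 + 107 @ $15.80 = $6,277.00

Ending inventory = $6,277.00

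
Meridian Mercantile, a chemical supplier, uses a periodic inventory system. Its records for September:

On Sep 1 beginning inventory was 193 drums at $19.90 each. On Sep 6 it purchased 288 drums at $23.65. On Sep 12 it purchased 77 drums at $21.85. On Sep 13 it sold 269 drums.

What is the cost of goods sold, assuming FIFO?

COGS = $5,638.10

Sep 13, 269 sold [FIFO — oldest first]: 193 @ $19.90 + 76 @ $23.65 = $5,638.10
Ending inventory: 212 @ $23.65 + 77 @ $21.85 = $6,696.25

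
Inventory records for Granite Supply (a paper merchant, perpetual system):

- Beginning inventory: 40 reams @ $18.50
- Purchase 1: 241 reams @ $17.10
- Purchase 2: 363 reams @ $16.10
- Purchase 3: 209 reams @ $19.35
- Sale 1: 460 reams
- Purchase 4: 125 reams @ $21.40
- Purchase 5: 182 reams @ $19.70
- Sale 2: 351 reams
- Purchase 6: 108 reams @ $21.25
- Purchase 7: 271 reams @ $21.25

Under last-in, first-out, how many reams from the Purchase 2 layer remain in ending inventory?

Sale 1 (460) [LIFO — newest first]: 209 @ $19.35 + 251 @ $16.10 = $8,085.25
Sale 2 (351) [LIFO — newest first]: 182 @ $19.70 + 125 @ $21.40 + 44 @ $16.10 = $6,968.80
Total COGS = $8,085.25 + $6,968.80 = $15,054.05
Ending inventory: 40 @ $18.50 + 241 @ $17.10 + 68 @ $16.10 + 108 @ $21.25 + 271 @ $21.25 = $14,009.65
Check: goods available $29,063.70 = COGS $15,054.05 + ending $14,009.65

68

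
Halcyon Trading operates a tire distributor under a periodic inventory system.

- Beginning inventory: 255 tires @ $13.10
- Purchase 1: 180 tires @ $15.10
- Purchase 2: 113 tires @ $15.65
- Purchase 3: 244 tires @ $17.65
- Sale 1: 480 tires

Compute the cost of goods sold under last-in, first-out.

Sale 1 (480) [LIFO — newest first]: 244 @ $17.65 + 113 @ $15.65 + 123 @ $15.10 = $7,932.35
Ending inventory: 255 @ $13.10 + 57 @ $15.10 = $4,201.20

COGS = $7,932.35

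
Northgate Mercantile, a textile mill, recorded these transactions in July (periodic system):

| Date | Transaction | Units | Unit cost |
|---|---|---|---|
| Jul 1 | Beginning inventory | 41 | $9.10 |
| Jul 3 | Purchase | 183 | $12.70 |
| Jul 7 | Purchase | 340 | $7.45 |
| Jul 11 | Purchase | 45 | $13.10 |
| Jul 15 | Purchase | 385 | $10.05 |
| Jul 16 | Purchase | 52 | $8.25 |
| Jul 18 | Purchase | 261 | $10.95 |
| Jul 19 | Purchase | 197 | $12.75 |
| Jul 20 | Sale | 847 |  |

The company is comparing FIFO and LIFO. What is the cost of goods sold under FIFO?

FIFO COGS: 41 @ $9.10 + 183 @ $12.70 + 340 @ $7.45 + 45 @ $13.10 + 238 @ $10.05 = $8,211.60
LIFO COGS: 197 @ $12.75 + 261 @ $10.95 + 52 @ $8.25 + 337 @ $10.05 = $9,185.55

COGS = $8,211.60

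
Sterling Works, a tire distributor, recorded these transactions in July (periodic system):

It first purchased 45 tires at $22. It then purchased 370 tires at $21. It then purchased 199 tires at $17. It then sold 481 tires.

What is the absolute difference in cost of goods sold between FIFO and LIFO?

FIFO COGS: 45 @ $22 + 370 @ $21 + 66 @ $17 = $9,882
LIFO COGS: 199 @ $17 + 282 @ $21 = $9,305
Difference = |$9,882 − $9,305| = $577

$577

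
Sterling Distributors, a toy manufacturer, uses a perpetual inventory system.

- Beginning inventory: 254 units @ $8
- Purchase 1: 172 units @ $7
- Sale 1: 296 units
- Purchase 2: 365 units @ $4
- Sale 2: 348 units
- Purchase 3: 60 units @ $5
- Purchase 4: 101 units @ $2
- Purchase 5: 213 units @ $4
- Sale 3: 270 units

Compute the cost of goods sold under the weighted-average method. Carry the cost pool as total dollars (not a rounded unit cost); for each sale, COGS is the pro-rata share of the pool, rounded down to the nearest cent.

After Beginning: 254 on hand, pool $2,032.00 (≈ $8.0000 each)
After Purchase 1: 426 on hand, pool $3,236.00 (≈ $7.5962 each)
Sale 1, sell 296: 296/426 × $3,236.00 → $2,248.48
After Purchase 2: 495 on hand, pool $2,447.52 (≈ $4.9445 each)
Sale 2, sell 348: 348/495 × $2,447.52 → $1,720.68
After Purchase 3: 207 on hand, pool $1,026.84 (≈ $4.9606 each)
After Purchase 4: 308 on hand, pool $1,228.84 (≈ $3.9897 each)
After Purchase 5: 521 on hand, pool $2,080.84 (≈ $3.9939 each)
Sale 3, sell 270: 270/521 × $2,080.84 → $1,078.36
Total COGS = $2,248.48 + $1,720.68 + $1,078.36 = $5,047.52
Ending inventory (cost pool remaining) = $1,002.48

COGS = $5,047.52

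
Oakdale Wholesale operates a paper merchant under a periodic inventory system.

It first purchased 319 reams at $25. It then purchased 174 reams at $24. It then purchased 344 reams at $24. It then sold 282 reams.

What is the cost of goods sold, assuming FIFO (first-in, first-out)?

COGS = $7,050

Sale 1 (282) [FIFO — oldest first]: 282 @ $25 = $7,050
Ending inventory: 37 @ $25 + 174 @ $24 + 344 @ $24 = $13,357
Check: goods available $20,407 = COGS $7,050 + ending $13,357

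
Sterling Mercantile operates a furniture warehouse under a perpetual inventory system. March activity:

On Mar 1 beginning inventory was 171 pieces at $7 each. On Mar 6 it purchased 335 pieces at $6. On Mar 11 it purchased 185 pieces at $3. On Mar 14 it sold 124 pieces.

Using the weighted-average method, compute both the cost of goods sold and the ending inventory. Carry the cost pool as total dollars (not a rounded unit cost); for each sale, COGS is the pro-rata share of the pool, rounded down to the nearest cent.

COGS = $675.09; ending inventory = $3,086.91

After Mar 1: 171 on hand, pool $1,197.00 (≈ $7.0000 each)
After Mar 6: 506 on hand, pool $3,207.00 (≈ $6.3379 each)
After Mar 11: 691 on hand, pool $3,762.00 (≈ $5.4443 each)
Mar 14, sell 124: 124/691 × $3,762.00 → $675.09
Ending inventory (cost pool remaining) = $3,086.91
Check: goods available $3,762.00 = COGS $675.09 + ending $3,086.91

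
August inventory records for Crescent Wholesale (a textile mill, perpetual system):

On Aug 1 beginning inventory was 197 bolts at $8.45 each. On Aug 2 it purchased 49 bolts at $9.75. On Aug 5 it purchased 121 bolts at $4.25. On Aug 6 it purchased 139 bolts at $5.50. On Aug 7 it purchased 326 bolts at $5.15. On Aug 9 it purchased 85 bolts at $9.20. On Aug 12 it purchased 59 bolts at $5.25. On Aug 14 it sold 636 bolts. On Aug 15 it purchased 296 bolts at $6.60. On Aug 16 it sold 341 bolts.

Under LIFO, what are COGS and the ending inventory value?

Aug 14, 636 sold [LIFO — newest first]: 59 @ $5.25 + 85 @ $9.20 + 326 @ $5.15 + 139 @ $5.50 + 27 @ $4.25 = $3,649.90
Aug 16, 341 sold [LIFO — newest first]: 296 @ $6.60 + 45 @ $4.25 = $2,144.85
Total COGS = $3,649.90 + $2,144.85 = $5,794.75
Ending inventory: 197 @ $8.45 + 49 @ $9.75 + 49 @ $4.25 = $2,350.65

COGS = $5,794.75; ending inventory = $2,350.65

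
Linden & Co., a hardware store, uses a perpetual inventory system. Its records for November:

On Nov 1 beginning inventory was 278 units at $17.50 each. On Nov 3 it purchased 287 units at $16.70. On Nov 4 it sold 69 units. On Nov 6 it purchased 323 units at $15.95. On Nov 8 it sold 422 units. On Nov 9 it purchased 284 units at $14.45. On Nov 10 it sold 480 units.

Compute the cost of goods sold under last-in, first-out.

Nov 4, 69 sold [LIFO — newest first]: 69 @ $16.70 = $1,152.30
Nov 8, 422 sold [LIFO — newest first]: 323 @ $15.95 + 99 @ $16.70 = $6,805.15
Nov 10, 480 sold [LIFO — newest first]: 284 @ $14.45 + 119 @ $16.70 + 77 @ $17.50 = $7,438.60
Total COGS = $1,152.30 + $6,805.15 + $7,438.60 = $15,396.05
Ending inventory: 201 @ $17.50 = $3,517.50

COGS = $15,396.05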